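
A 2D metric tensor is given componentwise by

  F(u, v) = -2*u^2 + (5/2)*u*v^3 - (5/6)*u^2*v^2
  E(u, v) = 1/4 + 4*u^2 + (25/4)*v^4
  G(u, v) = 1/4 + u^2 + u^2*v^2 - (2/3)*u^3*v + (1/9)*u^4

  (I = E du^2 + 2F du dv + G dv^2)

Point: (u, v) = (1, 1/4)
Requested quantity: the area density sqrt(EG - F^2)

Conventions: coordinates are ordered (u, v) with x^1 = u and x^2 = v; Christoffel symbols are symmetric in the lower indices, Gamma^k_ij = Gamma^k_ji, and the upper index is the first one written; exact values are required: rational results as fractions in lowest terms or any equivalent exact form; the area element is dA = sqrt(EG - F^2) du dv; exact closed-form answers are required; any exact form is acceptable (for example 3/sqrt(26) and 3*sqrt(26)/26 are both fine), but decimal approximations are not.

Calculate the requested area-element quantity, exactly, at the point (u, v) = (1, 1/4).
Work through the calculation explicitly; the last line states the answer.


E = 4377/1024, F = -773/384, G = 181/144; EG - F^2 = 48677/36864

Answer: sqrt(EG - F^2) = sqrt(48677)/192


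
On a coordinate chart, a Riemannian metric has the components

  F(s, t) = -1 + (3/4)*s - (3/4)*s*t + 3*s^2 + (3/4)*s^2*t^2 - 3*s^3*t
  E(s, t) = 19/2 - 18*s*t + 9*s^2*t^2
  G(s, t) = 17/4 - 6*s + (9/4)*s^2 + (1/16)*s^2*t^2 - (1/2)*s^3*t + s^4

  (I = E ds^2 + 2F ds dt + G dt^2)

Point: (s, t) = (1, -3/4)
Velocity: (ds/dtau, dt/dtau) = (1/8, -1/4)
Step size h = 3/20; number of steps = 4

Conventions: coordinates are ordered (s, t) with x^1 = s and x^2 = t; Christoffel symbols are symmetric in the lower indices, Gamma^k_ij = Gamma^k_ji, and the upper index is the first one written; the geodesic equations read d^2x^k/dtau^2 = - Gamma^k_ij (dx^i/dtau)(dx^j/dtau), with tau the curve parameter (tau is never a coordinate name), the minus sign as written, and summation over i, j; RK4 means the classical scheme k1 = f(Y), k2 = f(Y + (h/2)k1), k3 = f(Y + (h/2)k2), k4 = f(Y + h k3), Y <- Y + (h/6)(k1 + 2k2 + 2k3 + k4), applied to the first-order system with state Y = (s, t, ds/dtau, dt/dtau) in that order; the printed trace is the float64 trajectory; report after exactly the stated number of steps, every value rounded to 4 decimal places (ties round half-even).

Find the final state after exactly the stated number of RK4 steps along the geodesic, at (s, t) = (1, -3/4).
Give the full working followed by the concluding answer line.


f(Y) = (ds/dtau, dt/dtau, -Gamma^s_ij Y'^i Y'^j, -Gamma^t_ij Y'^i Y'^j) with the Gammas evaluated at the stage position; h = 0.150000; intermediate values shown to 6 dp
step 0: s = 1.0000, t = -0.7500, ds/dtau = 0.1250, dt/dtau = -0.2500
step 1:
  k1: at (s, t) = (1.000000, -0.750000), (ds/dtau, dt/dtau) = (0.125000, -0.250000); Gamma_sss = -9.043597, Gamma_sst = -2.312517, Gamma_stt = -0.621927, Gamma_tss = 44.381985, Gamma_tst = 8.212221, Gamma_ttt = 1.793031; k1 = (0.125000, -0.250000, 0.035644, -0.292269)
  k2: at (s, t) = (1.009375, -0.768750), (ds/dtau, dt/dtau) = (0.127673, -0.271920); Gamma_sss = -9.608414, Gamma_sst = -2.447904, Gamma_stt = -0.657195, Gamma_tss = 46.606618, Gamma_tst = 8.776137, Gamma_ttt = 1.931916; k2 = (0.127673, -0.271920, 0.035248, -0.293196)
  k3: at (s, t) = (1.009575, -0.770394), (ds/dtau, dt/dtau) = (0.127644, -0.271990); Gamma_sss = -9.625108, Gamma_sst = -2.450741, Gamma_stt = -0.657617, Gamma_tss = 46.695147, Gamma_tst = 8.792998, Gamma_ttt = 1.935152; k3 = (0.127644, -0.271990, 0.035302, -0.293412)
  k4: at (s, t) = (1.019147, -0.790798), (ds/dtau, dt/dtau) = (0.130295, -0.294012); Gamma_sss = -10.239089, Gamma_sst = -2.597737, Gamma_stt = -0.695493, Gamma_tss = 49.129503, Gamma_tst = 9.406559, Gamma_ttt = 2.086042; k4 = (0.130295, -0.294012, 0.034918, -0.293689)
  Y <- Y + (h/6)(k1 + 2k2 + 2k3 + k4): s = 1.0191, t = -0.7908, ds/dtau = 0.1303, dt/dtau = -0.2940
step 2:
  k1: at (s, t) = (1.019148, -0.790796), (ds/dtau, dt/dtau) = (0.130292, -0.293979); Gamma_sss = -10.239178, Gamma_sst = -2.597765, Gamma_stt = -0.695502, Gamma_tss = 49.129734, Gamma_tst = 9.406647, Gamma_ttt = 2.086069; k1 = (0.130292, -0.293979, 0.034923, -0.293701)
  k2: at (s, t) = (1.028920, -0.812844), (ds/dtau, dt/dtau) = (0.132911, -0.316007); Gamma_sss = -10.906077, Gamma_sst = -2.757291, Gamma_stt = -0.736206, Gamma_tss = 51.789460, Gamma_tst = 10.073668, Gamma_ttt = 2.249865; k2 = (0.132911, -0.316007, 0.034560, -0.293344)
  k3: at (s, t) = (1.029117, -0.814496), (ds/dtau, dt/dtau) = (0.132884, -0.315980); Gamma_sss = -10.924528, Gamma_sst = -2.760458, Gamma_stt = -0.736672, Gamma_tss = 51.886957, Gamma_tst = 10.092284, Gamma_ttt = 2.253422; k3 = (0.132884, -0.315980, 0.034642, -0.293690)
  k4: at (s, t) = (1.039081, -0.838193), (ds/dtau, dt/dtau) = (0.135488, -0.338033); Gamma_sss = -11.649680, Gamma_sst = -2.933686, Gamma_stt = -0.780435, Gamma_tss = 54.796783, Gamma_tst = 10.818181, Gamma_ttt = 2.431271; k4 = (0.135488, -0.338033, 0.034308, -0.292783)
  Y <- Y + (h/6)(k1 + 2k2 + 2k3 + k4): s = 1.0391, t = -0.8382, ds/dtau = 0.1355, dt/dtau = -0.3380
step 3:
  k1: at (s, t) = (1.039082, -0.838195), (ds/dtau, dt/dtau) = (0.135482, -0.337993); Gamma_sss = -11.649800, Gamma_sst = -2.933717, Gamma_stt = -0.780443, Gamma_tss = 54.797234, Gamma_tst = 10.818300, Gamma_ttt = 2.431302; k1 = (0.135482, -0.337993, 0.034313, -0.292794)
  k2: at (s, t) = (1.049244, -0.863545), (ds/dtau, dt/dtau) = (0.138056, -0.359953); Gamma_sss = -12.437685, Gamma_sst = -3.121709, Gamma_stt = -0.827509, Gamma_tss = 57.976505, Gamma_tst = 11.607643, Gamma_ttt = 2.624249; k2 = (0.138056, -0.359953, 0.034014, -0.291361)
  k3: at (s, t) = (1.049437, -0.865192), (ds/dtau, dt/dtau) = (0.138033, -0.359845); Gamma_sss = -12.458129, Gamma_sst = -3.125262, Gamma_stt = -0.828033, Gamma_tss = 58.084018, Gamma_tst = 11.628258, Gamma_ttt = 2.628176; k3 = (0.138033, -0.359845, 0.034121, -0.291841)
  k4: at (s, t) = (1.059787, -0.892172), (ds/dtau, dt/dtau) = (0.140601, -0.381769); Gamma_sss = -13.314947, Gamma_sst = -3.329391, Gamma_stt = -0.878684, Gamma_tss = 61.561315, Gamma_tst = 12.487365, Gamma_ttt = 2.837557; k4 = (0.140601, -0.381769, 0.033860, -0.289975)
  Y <- Y + (h/6)(k1 + 2k2 + 2k3 + k4): s = 1.0598, t = -0.8922, ds/dtau = 0.1406, dt/dtau = -0.3817
step 4:
  k1: at (s, t) = (1.059789, -0.892179), (ds/dtau, dt/dtau) = (0.140593, -0.381722); Gamma_sss = -13.315091, Gamma_sst = -3.329422, Gamma_stt = -0.878690, Gamma_tss = 61.561971, Gamma_tst = 12.487510, Gamma_ttt = 2.837589; k1 = (0.140593, -0.381722, 0.033864, -0.289986)
  k2: at (s, t) = (1.070333, -0.920809), (ds/dtau, dt/dtau) = (0.143133, -0.403471); Gamma_sss = -14.246081, Gamma_sst = -3.550894, Gamma_stt = -0.933195, Gamma_tss = 65.360628, Gamma_tst = 13.421753, Gamma_ttt = 3.064594; k2 = (0.143133, -0.403471, 0.033646, -0.287717)
  k3: at (s, t) = (1.070524, -0.922440), (ds/dtau, dt/dtau) = (0.143117, -0.403301); Gamma_sss = -14.268810, Gamma_sst = -3.554899, Gamma_stt = -0.933794, Gamma_tss = 65.479447, Gamma_tst = 13.444666, Gamma_ttt = 3.068955; k3 = (0.143117, -0.403301, 0.033771, -0.288319)
  k4: at (s, t) = (1.081257, -0.952675), (ds/dtau, dt/dtau) = (0.145659, -0.424970); Gamma_sss = -15.281150, Gamma_sst = -3.795310, Gamma_stt = -0.992486, Gamma_tss = 69.632487, Gamma_tst = 14.461389, Gamma_ttt = 3.315136; k4 = (0.145659, -0.424970, 0.033591, -0.285733)
  Y <- Y + (h/6)(k1 + 2k2 + 2k3 + k4): s = 1.0813, t = -0.9527, ds/dtau = 0.1457, dt/dtau = -0.4249

Answer: s = 1.0813, t = -0.9527, ds/dtau = 0.1457, dt/dtau = -0.4249


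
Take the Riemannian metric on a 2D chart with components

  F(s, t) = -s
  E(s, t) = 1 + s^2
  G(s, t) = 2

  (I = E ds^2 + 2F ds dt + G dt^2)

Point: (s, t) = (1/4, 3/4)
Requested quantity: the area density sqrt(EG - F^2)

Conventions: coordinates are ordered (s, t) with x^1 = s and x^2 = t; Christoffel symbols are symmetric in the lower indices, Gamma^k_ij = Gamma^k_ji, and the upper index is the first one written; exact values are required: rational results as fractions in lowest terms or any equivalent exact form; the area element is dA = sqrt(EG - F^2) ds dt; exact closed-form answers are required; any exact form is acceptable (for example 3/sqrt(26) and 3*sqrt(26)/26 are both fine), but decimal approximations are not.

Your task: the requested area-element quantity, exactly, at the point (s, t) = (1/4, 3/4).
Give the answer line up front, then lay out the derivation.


Answer: sqrt(EG - F^2) = sqrt(33)/4

E = 17/16, F = -1/4, G = 2; EG - F^2 = 33/16


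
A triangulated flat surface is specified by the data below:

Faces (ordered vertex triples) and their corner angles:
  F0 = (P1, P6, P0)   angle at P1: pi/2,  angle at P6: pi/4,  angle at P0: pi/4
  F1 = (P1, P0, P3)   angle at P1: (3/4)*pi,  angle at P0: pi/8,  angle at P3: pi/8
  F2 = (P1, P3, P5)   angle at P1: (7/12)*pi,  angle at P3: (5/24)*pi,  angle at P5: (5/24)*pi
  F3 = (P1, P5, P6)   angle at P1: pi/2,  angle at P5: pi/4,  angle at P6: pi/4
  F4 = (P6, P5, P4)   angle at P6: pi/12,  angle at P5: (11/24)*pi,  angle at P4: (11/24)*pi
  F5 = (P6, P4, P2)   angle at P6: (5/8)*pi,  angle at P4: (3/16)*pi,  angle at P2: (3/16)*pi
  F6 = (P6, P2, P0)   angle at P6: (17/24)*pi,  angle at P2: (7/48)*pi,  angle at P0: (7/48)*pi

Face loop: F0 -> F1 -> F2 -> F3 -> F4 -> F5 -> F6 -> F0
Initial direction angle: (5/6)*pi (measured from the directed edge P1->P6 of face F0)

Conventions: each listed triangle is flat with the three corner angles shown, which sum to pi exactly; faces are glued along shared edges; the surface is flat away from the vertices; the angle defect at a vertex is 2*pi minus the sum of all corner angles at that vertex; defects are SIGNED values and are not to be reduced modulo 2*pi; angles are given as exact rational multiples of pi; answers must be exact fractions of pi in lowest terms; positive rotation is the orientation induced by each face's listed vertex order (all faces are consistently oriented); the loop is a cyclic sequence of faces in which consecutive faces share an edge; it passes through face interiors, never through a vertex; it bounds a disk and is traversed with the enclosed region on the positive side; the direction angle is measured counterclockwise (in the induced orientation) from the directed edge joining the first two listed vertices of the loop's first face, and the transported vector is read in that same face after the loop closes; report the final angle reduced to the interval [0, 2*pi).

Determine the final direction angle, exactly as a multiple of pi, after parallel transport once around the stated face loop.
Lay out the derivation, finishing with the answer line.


enclosed vertex P1: corner angles sum to (7/3)*pi, defect = 2*pi - (7/3)*pi = -pi/3
enclosed vertex P6: corner angles sum to (23/12)*pi, defect = 2*pi - (23/12)*pi = pi/12
the final direction is the initial angle plus the enclosed defects, taken mod 2*pi in the induced orientation
final angle = (5/6)*pi - pi/4 = (7/12)*pi (mod 2*pi)

Answer: final direction angle = (7/12)*pi


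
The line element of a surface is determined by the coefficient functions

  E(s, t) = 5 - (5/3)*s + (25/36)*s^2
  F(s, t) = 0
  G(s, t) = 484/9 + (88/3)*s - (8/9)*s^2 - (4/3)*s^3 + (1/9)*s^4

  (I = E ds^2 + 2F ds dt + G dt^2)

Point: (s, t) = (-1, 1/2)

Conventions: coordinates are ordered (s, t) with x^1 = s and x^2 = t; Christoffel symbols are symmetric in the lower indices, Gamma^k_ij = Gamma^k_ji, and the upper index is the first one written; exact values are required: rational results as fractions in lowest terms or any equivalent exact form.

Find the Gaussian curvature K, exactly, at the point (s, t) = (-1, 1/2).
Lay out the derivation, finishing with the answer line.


E = 265/36, F = 0, G = 25, EG - F^2 = 6625/36 at the point
E_s = -55/18, E_t = 0, F_s = 0, F_t = 0, G_s = 80/3, G_t = 0
E_tt = 0, F_st = 0, G_ss = 68/9
By Brioschi, K is (det M1 - det M2) divided by (EG - F^2) squared.
M1 = [[-E_tt/2 + F_st - G_ss/2, E_s/2, F_s - E_t/2], [F_t - G_s/2, E, F], [G_t/2, F, G]] = [[-34/9, -55/36, 0], [-40/3, 265/36, 0], [0, 0, 25]]; det M1 = -195125/162
M2 = [[0, E_t/2, G_s/2], [E_t/2, E, F], [G_s/2, F, G]] = [[0, 0, 40/3], [0, 265/36, 0], [40/3, 0, 25]]; det M2 = -106000/81
det M1 - det M2 = 625/6; K = 625/6 / (6625/36)^2 = 216/70225

Answer: K = 216/70225


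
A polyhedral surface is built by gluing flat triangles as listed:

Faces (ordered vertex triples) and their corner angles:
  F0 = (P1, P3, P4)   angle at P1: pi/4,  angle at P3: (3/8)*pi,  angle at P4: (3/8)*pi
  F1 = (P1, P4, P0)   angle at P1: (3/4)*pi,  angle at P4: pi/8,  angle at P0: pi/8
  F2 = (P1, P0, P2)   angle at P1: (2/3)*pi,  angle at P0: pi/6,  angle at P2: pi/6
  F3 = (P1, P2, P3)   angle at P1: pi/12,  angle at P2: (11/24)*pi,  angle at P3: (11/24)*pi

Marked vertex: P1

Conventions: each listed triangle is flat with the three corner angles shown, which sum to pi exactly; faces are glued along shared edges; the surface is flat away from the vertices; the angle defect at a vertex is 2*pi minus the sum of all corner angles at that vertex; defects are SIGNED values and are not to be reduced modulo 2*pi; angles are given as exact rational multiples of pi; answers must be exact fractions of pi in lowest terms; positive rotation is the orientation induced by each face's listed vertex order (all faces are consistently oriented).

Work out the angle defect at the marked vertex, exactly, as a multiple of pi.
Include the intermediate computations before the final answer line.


Sum of corner angles at P1: (7/4)*pi
defect = 2*pi - (7/4)*pi

Answer: defect(P1) = pi/4


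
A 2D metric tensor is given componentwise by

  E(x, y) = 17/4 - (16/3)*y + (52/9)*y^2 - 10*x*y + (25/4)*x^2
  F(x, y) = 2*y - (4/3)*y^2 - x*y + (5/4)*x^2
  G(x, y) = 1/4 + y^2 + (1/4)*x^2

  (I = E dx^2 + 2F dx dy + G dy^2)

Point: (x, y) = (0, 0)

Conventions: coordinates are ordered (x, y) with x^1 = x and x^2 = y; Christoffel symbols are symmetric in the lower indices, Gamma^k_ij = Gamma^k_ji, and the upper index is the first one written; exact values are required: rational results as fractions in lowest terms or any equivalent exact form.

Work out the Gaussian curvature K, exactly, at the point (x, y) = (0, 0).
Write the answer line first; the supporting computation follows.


Answer: K = -13108/2601

E = 17/4, F = 0, G = 1/4, EG - F^2 = 17/16 at the point
E_x = 0, E_y = -16/3, F_x = 0, F_y = 2, G_x = 0, G_y = 0
E_yy = 104/9, F_xy = -1, G_xx = 1/2
K follows from Brioschi's formula, (det M1 - det M2)/(EG - F^2)^2.
M1 = [[-E_yy/2 + F_xy - G_xx/2, E_x/2, F_x - E_y/2], [F_y - G_x/2, E, F], [G_y/2, F, G]] = [[-253/36, 0, 8/3], [2, 17/4, 0], [0, 0, 1/4]]; det M1 = -4301/576
M2 = [[0, E_y/2, G_x/2], [E_y/2, E, F], [G_x/2, F, G]] = [[0, -8/3, 0], [-8/3, 17/4, 0], [0, 0, 1/4]]; det M2 = -16/9
det M1 - det M2 = -3277/576; K = -3277/576 / (17/16)^2 = -13108/2601


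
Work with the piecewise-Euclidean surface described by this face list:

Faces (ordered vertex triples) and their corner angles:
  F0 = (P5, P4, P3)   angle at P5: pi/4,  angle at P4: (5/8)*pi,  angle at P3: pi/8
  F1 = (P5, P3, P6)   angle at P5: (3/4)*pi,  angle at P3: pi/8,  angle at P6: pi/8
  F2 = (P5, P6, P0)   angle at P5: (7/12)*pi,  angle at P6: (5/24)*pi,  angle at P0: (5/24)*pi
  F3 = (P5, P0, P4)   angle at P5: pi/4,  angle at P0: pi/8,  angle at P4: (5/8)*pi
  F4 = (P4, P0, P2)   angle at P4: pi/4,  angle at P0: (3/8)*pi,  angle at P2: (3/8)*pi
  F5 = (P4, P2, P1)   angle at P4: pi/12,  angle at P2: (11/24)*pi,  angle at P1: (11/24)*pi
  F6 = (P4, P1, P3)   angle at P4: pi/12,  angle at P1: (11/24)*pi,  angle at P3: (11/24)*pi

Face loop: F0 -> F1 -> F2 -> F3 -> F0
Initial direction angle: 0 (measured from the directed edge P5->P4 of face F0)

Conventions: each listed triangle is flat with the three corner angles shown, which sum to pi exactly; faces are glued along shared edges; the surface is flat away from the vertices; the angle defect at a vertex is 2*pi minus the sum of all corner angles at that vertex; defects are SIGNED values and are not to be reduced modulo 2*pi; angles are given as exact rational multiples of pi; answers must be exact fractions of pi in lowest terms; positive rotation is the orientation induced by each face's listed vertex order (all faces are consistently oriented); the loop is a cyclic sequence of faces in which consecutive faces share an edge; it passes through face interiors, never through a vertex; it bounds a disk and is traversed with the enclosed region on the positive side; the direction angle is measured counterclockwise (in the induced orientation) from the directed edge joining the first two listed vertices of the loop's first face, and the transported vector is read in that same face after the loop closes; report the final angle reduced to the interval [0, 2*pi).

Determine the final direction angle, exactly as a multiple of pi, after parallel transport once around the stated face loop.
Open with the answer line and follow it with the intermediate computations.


Answer: final direction angle = pi/6

enclosed vertex P5: corner angles sum to (11/6)*pi, defect = 2*pi - (11/6)*pi = pi/6
holonomy = initial angle + sum of enclosed defects (mod 2*pi), positive in the induced orientation
final angle = 0 + pi/6 = pi/6 (mod 2*pi)


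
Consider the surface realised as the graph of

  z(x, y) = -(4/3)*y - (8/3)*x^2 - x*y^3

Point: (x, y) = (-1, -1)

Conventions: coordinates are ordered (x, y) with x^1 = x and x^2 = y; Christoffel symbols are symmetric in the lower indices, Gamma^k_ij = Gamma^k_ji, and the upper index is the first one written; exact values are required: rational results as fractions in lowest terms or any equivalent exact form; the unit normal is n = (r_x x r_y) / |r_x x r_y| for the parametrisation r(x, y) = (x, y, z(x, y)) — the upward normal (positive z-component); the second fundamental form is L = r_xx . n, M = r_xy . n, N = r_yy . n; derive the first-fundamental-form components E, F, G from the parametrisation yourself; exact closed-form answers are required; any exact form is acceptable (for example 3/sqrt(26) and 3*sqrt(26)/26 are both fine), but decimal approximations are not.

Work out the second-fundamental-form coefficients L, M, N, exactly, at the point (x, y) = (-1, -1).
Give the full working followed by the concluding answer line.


z_x = 19/3, z_y = 5/3, z_xx = -16/3, z_xy = -3, z_yy = -6
E = 370/9, F = 95/9, G = 34/9; answer radicand W^2 = 395/9
unnormalised second-form numerators: l = -16/3, m = -3, n = -6; L = l/sqrt(395/9), and similarly M = m/sqrt(W^2), N = n/sqrt(W^2)

Answer: L = -16*sqrt(395)/395, M = -9*sqrt(395)/395, N = -18*sqrt(395)/395


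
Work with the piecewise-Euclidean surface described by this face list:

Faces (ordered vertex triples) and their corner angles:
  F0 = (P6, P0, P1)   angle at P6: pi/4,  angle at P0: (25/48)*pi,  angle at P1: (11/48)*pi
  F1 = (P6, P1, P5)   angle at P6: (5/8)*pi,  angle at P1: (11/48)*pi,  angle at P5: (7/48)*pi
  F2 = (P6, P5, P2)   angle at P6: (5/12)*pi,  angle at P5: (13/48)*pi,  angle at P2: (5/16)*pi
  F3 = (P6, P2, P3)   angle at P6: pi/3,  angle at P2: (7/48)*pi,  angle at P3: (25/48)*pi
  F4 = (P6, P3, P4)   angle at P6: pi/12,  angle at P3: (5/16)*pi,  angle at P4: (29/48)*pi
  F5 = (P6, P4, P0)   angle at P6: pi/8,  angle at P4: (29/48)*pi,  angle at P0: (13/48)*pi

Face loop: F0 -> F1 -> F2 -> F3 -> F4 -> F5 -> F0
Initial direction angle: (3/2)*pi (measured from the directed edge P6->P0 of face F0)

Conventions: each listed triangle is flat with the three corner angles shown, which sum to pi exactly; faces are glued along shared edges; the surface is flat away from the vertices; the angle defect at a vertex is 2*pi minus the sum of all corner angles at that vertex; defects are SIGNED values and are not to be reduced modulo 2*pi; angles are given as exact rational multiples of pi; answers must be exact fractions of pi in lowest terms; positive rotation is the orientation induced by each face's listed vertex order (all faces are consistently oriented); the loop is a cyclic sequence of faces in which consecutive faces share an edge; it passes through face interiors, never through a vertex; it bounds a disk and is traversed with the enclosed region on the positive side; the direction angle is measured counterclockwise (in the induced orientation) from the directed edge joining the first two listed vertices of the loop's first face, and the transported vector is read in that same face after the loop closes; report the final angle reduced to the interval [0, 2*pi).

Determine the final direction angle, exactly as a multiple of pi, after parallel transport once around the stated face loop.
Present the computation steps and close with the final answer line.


enclosed vertex P6: corner angles sum to (11/6)*pi, defect = 2*pi - (11/6)*pi = pi/6
final direction = starting direction + enclosed defect total, reduced mod 2*pi (induced orientation)
final angle = (3/2)*pi + pi/6 = (5/3)*pi (mod 2*pi)

Answer: final direction angle = (5/3)*pi


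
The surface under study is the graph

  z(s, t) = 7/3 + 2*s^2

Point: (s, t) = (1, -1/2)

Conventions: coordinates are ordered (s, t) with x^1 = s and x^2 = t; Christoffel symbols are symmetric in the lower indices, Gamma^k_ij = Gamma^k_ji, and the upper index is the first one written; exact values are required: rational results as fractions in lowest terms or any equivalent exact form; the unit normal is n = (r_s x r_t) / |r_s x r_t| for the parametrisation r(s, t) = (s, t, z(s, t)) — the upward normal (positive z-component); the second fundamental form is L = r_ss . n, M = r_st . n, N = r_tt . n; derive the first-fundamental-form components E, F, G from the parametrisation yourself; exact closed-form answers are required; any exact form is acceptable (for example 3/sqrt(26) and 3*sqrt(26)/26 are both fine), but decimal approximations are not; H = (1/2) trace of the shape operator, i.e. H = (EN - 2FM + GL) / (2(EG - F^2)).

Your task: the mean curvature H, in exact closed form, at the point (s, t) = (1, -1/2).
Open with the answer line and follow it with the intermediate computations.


Answer: H = 2*sqrt(17)/289

z_s = 4, z_t = 0, z_ss = 4, z_st = 0, z_tt = 0
E = 17, F = 0, G = 1; answer radicand W^2 = 17
unnormalised second-form numerators: l = 4, m = 0, n = 0; L = l/sqrt(17), and similarly M = m/sqrt(W^2), N = n/sqrt(W^2)
H = (E*n - 2*F*m + G*l) / (2*(EG - F^2)*sqrt(W^2)); E*n - 2*F*m + G*l = 4, EG - F^2 = 17, so H = (2/17)/sqrt(17)


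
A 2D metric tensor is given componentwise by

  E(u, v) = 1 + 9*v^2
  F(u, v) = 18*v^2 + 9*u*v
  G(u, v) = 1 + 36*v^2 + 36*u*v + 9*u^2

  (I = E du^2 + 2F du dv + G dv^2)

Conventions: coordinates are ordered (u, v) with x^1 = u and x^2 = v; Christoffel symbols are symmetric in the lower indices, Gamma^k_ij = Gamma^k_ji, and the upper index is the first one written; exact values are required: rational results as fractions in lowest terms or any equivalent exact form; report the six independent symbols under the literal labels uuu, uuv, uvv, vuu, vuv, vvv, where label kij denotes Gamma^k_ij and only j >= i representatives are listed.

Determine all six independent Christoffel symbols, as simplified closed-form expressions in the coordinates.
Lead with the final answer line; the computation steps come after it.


Answer: Gamma_uuu = 0, Gamma_uuv = 9*v/(9*u^2 + 36*u*v + 45*v^2 + 1), Gamma_uvv = 18*v/(9*u^2 + 36*u*v + 45*v^2 + 1), Gamma_vuu = 0, Gamma_vuv = (9*u + 18*v)/(9*u^2 + 36*u*v + 45*v^2 + 1), Gamma_vvv = (18*u + 36*v)/(9*u^2 + 36*u*v + 45*v^2 + 1)

E = 1 + 9*v^2; F = 18*v^2 + 9*u*v; G = 1 + 36*v^2 + 36*u*v + 9*u^2
Gamma^k_ij = (1/2) g^{kl} (d_i g_jl + d_j g_il - d_l g_ij), with g^inv = (1/(EG-F^2)) [[G, -F], [-F, E]]
first partials: E_u = 0, E_v = 18*v, F_u = 9*v, F_v = 36*v + 9*u, G_u = 36*v + 18*u, G_v = 72*v + 36*u
D = EG - F^2 = 1 + 45*v^2 + 36*u*v + 9*u^2
expanded: Gamma^u_uu = (G E_u - 2F F_u + F E_v)/(2D), Gamma^u_uv = (G E_v - F G_u)/(2D), Gamma^u_vv = (2G F_v - G G_u - F G_v)/(2D), Gamma^v_uu = (2E F_u - E E_v - F E_u)/(2D), Gamma^v_uv = (E G_u - F E_v)/(2D), Gamma^v_vv = (E G_v - 2F F_v + F G_u)/(2D); substitute and cancel common factors


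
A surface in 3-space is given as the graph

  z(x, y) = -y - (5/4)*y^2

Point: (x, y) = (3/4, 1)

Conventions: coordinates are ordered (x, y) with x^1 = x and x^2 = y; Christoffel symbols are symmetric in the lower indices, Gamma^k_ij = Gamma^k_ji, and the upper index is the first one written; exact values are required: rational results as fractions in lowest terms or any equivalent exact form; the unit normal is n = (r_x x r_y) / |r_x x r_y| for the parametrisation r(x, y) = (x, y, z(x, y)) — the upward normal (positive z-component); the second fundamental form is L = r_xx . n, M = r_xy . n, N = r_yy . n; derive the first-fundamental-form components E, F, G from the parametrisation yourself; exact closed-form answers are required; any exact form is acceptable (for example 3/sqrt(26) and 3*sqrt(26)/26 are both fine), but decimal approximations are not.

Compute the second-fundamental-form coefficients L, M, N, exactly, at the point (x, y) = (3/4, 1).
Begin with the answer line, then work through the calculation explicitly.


Answer: L = 0, M = 0, N = -5*sqrt(53)/53

z_x = 0, z_y = -7/2, z_xx = 0, z_xy = 0, z_yy = -5/2
E = 1, F = 0, G = 53/4; answer radicand W^2 = 53/4
unnormalised second-form numerators: l = 0, m = 0, n = -5/2; L = l/sqrt(53/4), and similarly M = m/sqrt(W^2), N = n/sqrt(W^2)


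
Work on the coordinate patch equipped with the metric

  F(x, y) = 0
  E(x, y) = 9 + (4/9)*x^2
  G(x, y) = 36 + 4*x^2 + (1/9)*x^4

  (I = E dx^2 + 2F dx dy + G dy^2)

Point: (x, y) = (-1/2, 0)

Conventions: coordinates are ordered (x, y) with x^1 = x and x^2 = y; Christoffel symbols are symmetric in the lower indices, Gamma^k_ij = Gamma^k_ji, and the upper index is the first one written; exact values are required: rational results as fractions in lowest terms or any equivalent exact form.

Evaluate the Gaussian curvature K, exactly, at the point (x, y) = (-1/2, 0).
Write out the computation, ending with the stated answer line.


E = 82/9, F = 0, G = 5329/144, EG - F^2 = 218489/648 at the point
E_x = -4/9, E_y = 0, F_x = 0, F_y = 0, G_x = -73/18, G_y = 0
E_yy = 0, F_xy = 0, G_xx = 25/3
Apply the Brioschi formula K = (det M1 - det M2)/(EG - F^2)^2 over the derivative matrices of E, F, G.
M1 = [[-E_yy/2 + F_xy - G_xx/2, E_x/2, F_x - E_y/2], [F_y - G_x/2, E, F], [G_y/2, F, G]] = [[-25/6, -2/9, 0], [73/36, 82/9, 0], [0, 0, 5329/144]]; det M1 = -32384333/23328
M2 = [[0, E_y/2, G_x/2], [E_y/2, E, F], [G_x/2, F, G]] = [[0, 0, -73/36], [0, 82/9, 0], [-73/36, 0, 5329/144]]; det M2 = -218489/5832
det M1 - det M2 = -389017/288; K = -389017/288 / (218489/648)^2 = -1458/122713

Answer: K = -1458/122713


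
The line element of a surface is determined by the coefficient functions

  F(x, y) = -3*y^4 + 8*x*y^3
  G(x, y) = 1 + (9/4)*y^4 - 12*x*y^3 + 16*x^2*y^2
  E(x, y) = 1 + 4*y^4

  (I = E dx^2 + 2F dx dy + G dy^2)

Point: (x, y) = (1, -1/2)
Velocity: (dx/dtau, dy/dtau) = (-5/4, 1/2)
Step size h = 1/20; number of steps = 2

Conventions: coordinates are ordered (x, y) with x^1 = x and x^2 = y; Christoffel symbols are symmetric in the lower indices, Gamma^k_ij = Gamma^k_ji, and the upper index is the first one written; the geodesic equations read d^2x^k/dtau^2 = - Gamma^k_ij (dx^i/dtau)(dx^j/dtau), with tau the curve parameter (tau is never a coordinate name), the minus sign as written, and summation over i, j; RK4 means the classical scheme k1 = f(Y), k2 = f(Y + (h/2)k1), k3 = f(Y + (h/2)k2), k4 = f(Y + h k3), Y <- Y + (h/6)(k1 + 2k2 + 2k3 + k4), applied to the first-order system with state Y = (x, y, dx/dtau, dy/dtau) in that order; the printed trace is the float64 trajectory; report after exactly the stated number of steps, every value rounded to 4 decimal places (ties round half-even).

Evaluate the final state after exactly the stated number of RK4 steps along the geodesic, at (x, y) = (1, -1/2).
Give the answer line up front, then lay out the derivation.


Answer: x = 0.8734, y = -0.4422, dx/dtau = -1.2857, dy/dtau = 0.6684

f(Y) = (dx/dtau, dy/dtau, -Gamma^x_ij Y'^i Y'^j, -Gamma^y_ij Y'^i Y'^j) with the Gammas evaluated at the stage position; h = 0.050000; intermediate values shown to 6 dp
step 0: x = 1.0000, y = -0.5000, dx/dtau = -1.2500, dy/dtau = 0.5000
step 1:
  k1: at (x, y) = (1.000000, -0.500000), (dx/dtau, dy/dtau) = (-1.250000, 0.500000); Gamma_xxx = 0.000000, Gamma_xxy = -0.145125, Gamma_xyy = 0.399093, Gamma_yxx = 0.000000, Gamma_yxy = 0.689342, Gamma_yyy = -1.895692; k1 = (-1.250000, 0.500000, -0.281179, 1.335601)
  k2: at (x, y) = (0.968750, -0.487500), (dx/dtau, dy/dtau) = (-1.257029, 0.533390); Gamma_xxx = 0.000000, Gamma_xxy = -0.147862, Gamma_xyy = 0.404725, Gamma_yxx = 0.000000, Gamma_yxy = 0.698554, Gamma_yyy = -1.912067; k2 = (-1.257029, 0.533390, -0.313426, 1.480735)
  k3: at (x, y) = (0.968574, -0.486665), (dx/dtau, dy/dtau) = (-1.257836, 0.537018); Gamma_xxx = 0.000000, Gamma_xxy = -0.147647, Gamma_xyy = 0.404587, Gamma_yxx = 0.000000, Gamma_yxy = 0.698438, Gamma_yyy = -1.913878; k3 = (-1.257836, 0.537018, -0.316144, 1.495503)
  k4: at (x, y) = (0.937108, -0.473149), (dx/dtau, dy/dtau) = (-1.265807, 0.574775); Gamma_xxx = 0.000000, Gamma_xxy = -0.149983, Gamma_xyy = 0.409540, Gamma_yxx = 0.000000, Gamma_yxy = 0.706592, Gamma_yyy = -1.929404; k4 = (-1.265807, 0.574775, -0.353539, 1.665579)
  Y <- Y + (h/6)(k1 + 2k2 + 2k3 + k4): x = 0.9371, y = -0.4732, dx/dtau = -1.2658, dy/dtau = 0.5746
step 2:
  k1: at (x, y) = (0.937121, -0.473203), (dx/dtau, dy/dtau) = (-1.265782, 0.574614); Gamma_xxx = 0.000000, Gamma_xxy = -0.149998, Gamma_xyy = 0.409551, Gamma_yxx = 0.000000, Gamma_yxy = 0.706603, Gamma_yyy = -1.929292; k1 = (-1.265782, 0.574614, -0.353424, 1.664891)
  k2: at (x, y) = (0.905476, -0.458838), (dx/dtau, dy/dtau) = (-1.274618, 0.616236); Gamma_xxx = 0.000000, Gamma_xxy = -0.151874, Gamma_xyy = 0.413614, Gamma_yxx = 0.000000, Gamma_yxy = 0.713323, Gamma_yyy = -1.942671; k2 = (-1.274618, 0.616236, -0.395651, 1.858304)
  k3: at (x, y) = (0.905255, -0.457797), (dx/dtau, dy/dtau) = (-1.275673, 0.621071); Gamma_xxx = 0.000000, Gamma_xxy = -0.151550, Gamma_xyy = 0.413338, Gamma_yxx = 0.000000, Gamma_yxy = 0.713015, Gamma_yyy = -1.944686; k3 = (-1.275673, 0.621071, -0.399578, 1.879944)
  k4: at (x, y) = (0.873337, -0.442150), (dx/dtau, dy/dtau) = (-1.285761, 0.668611); Gamma_xxx = 0.000000, Gamma_xxy = -0.152635, Gamma_xyy = 0.415961, Gamma_yxx = 0.000000, Gamma_yxy = 0.717446, Gamma_yyy = -1.955189; k4 = (-1.285761, 0.668611, -0.448384, 2.107589)
  Y <- Y + (h/6)(k1 + 2k2 + 2k3 + k4): x = 0.8734, y = -0.4422, dx/dtau = -1.2857, dy/dtau = 0.6684


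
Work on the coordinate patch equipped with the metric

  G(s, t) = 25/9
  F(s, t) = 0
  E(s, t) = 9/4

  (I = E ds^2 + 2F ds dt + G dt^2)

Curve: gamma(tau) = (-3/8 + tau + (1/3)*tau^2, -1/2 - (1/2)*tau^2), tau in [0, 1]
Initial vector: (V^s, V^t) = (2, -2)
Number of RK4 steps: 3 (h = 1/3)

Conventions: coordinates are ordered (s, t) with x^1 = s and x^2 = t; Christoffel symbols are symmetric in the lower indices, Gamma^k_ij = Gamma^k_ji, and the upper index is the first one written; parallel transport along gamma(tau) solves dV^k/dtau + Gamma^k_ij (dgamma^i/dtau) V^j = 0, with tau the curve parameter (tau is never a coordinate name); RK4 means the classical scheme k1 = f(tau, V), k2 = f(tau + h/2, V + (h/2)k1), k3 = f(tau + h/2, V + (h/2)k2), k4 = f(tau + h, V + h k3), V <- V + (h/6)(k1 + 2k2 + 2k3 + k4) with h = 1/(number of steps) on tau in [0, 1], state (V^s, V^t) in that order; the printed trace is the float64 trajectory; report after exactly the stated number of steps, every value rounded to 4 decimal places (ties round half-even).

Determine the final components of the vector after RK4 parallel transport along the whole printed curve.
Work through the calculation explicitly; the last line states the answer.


gamma'(tau) = (1 + (2/3)*tau, -tau); f(tau, V)^k = -Gamma^k_ij(gamma(tau)) gamma'^i(tau) V^j; h = 1/3; intermediate values shown to 6 dp
curve data and Christoffel symbols at the stage parameters:
  tau = 0.000000: gamma = (-0.375000, -0.500000), gamma' = (1.000000, 0.000000); Gamma_sss = 0.000000, Gamma_sst = 0.000000, Gamma_stt = 0.000000, Gamma_tss = 0.000000, Gamma_tst = 0.000000, Gamma_ttt = 0.000000
  tau = 0.166667: gamma = (-0.199074, -0.513889), gamma' = (1.111111, -0.166667); Gamma_sss = 0.000000, Gamma_sst = 0.000000, Gamma_stt = 0.000000, Gamma_tss = 0.000000, Gamma_tst = 0.000000, Gamma_ttt = 0.000000
  tau = 0.333333: gamma = (-0.004630, -0.555556), gamma' = (1.222222, -0.333333); Gamma_sss = 0.000000, Gamma_sst = 0.000000, Gamma_stt = 0.000000, Gamma_tss = 0.000000, Gamma_tst = 0.000000, Gamma_ttt = 0.000000
  tau = 0.500000: gamma = (0.208333, -0.625000), gamma' = (1.333333, -0.500000); Gamma_sss = 0.000000, Gamma_sst = 0.000000, Gamma_stt = 0.000000, Gamma_tss = 0.000000, Gamma_tst = 0.000000, Gamma_ttt = 0.000000
  tau = 0.666667: gamma = (0.439815, -0.722222), gamma' = (1.444444, -0.666667); Gamma_sss = 0.000000, Gamma_sst = 0.000000, Gamma_stt = 0.000000, Gamma_tss = 0.000000, Gamma_tst = 0.000000, Gamma_ttt = 0.000000
  tau = 0.833333: gamma = (0.689815, -0.847222), gamma' = (1.555556, -0.833333); Gamma_sss = 0.000000, Gamma_sst = 0.000000, Gamma_stt = 0.000000, Gamma_tss = 0.000000, Gamma_tst = 0.000000, Gamma_ttt = 0.000000
  tau = 1.000000: gamma = (0.958333, -1.000000), gamma' = (1.666667, -1.000000); Gamma_sss = 0.000000, Gamma_sst = 0.000000, Gamma_stt = 0.000000, Gamma_tss = 0.000000, Gamma_tst = 0.000000, Gamma_ttt = 0.000000
step 0: V^s = 2.0000, V^t = -2.0000
step 1: k1 = (0.000000, 0.000000), k2 = (0.000000, 0.000000), k3 = (0.000000, 0.000000), k4 = (0.000000, 0.000000); V <- V + (h/6)(k1 + 2k2 + 2k3 + k4): V^s = 2.0000, V^t = -2.0000
step 2: k1 = (0.000000, 0.000000), k2 = (0.000000, 0.000000), k3 = (0.000000, 0.000000), k4 = (0.000000, 0.000000); V <- V + (h/6)(k1 + 2k2 + 2k3 + k4): V^s = 2.0000, V^t = -2.0000
step 3: k1 = (0.000000, 0.000000), k2 = (0.000000, 0.000000), k3 = (0.000000, 0.000000), k4 = (0.000000, 0.000000); V <- V + (h/6)(k1 + 2k2 + 2k3 + k4): V^s = 2.0000, V^t = -2.0000

Answer: V^s = 2.0000, V^t = -2.0000


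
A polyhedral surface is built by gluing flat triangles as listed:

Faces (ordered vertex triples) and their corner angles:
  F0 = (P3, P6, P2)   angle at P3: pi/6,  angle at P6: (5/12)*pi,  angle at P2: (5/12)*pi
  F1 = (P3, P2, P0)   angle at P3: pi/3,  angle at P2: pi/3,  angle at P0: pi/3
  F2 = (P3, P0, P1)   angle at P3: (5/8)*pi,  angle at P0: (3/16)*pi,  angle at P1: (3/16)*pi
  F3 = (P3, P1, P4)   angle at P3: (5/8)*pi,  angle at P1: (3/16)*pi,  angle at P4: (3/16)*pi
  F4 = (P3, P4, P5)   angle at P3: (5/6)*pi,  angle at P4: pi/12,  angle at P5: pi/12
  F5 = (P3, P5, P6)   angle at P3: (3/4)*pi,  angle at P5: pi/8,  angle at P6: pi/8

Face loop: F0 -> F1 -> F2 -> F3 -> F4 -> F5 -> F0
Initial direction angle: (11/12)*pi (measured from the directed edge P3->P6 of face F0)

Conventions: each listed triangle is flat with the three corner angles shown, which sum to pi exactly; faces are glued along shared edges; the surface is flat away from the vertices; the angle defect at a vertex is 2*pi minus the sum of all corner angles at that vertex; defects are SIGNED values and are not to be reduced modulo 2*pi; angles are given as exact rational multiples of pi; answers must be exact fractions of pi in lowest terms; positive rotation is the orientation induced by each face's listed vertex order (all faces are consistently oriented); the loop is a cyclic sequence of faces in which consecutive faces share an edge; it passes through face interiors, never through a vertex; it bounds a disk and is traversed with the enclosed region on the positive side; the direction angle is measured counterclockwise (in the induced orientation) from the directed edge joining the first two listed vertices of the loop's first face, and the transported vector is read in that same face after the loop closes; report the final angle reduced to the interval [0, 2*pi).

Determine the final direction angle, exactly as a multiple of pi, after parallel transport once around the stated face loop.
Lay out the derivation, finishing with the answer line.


enclosed vertex P3: corner angles sum to (10/3)*pi, defect = 2*pi - (10/3)*pi = (-4/3)*pi
adding the enclosed defects to the starting angle (mod 2*pi, induced orientation) gives the holonomy
final angle = (11/12)*pi - (4/3)*pi = (19/12)*pi (mod 2*pi)

Answer: final direction angle = (19/12)*pi


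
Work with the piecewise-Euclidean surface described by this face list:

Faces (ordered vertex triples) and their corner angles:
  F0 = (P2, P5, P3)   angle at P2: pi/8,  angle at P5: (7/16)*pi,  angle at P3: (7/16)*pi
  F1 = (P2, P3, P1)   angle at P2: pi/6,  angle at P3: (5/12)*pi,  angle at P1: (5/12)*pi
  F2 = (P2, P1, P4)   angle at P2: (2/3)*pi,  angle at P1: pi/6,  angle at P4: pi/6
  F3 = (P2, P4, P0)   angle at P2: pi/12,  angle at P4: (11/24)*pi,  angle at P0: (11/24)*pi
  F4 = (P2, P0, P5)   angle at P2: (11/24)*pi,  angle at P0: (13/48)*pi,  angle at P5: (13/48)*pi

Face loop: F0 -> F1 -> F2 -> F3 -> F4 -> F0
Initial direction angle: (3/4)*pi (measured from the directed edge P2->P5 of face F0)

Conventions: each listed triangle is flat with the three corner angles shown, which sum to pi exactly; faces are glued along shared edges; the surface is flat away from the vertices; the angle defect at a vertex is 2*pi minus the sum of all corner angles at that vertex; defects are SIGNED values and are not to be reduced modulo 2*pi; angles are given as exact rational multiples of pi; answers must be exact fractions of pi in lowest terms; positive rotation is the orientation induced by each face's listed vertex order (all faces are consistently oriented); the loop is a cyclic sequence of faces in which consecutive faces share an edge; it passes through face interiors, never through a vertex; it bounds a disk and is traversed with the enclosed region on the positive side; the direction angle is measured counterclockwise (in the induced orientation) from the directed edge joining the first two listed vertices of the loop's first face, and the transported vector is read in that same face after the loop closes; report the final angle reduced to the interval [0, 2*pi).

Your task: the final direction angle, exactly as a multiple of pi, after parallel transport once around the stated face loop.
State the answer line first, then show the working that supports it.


Answer: final direction angle = (5/4)*pi

enclosed vertex P2: corner angles sum to (3/2)*pi, defect = 2*pi - (3/2)*pi = pi/2
transport around the loop rotates by the sum of enclosed defects; add to the initial angle mod 2*pi
final angle = (3/4)*pi + pi/2 = (5/4)*pi (mod 2*pi)


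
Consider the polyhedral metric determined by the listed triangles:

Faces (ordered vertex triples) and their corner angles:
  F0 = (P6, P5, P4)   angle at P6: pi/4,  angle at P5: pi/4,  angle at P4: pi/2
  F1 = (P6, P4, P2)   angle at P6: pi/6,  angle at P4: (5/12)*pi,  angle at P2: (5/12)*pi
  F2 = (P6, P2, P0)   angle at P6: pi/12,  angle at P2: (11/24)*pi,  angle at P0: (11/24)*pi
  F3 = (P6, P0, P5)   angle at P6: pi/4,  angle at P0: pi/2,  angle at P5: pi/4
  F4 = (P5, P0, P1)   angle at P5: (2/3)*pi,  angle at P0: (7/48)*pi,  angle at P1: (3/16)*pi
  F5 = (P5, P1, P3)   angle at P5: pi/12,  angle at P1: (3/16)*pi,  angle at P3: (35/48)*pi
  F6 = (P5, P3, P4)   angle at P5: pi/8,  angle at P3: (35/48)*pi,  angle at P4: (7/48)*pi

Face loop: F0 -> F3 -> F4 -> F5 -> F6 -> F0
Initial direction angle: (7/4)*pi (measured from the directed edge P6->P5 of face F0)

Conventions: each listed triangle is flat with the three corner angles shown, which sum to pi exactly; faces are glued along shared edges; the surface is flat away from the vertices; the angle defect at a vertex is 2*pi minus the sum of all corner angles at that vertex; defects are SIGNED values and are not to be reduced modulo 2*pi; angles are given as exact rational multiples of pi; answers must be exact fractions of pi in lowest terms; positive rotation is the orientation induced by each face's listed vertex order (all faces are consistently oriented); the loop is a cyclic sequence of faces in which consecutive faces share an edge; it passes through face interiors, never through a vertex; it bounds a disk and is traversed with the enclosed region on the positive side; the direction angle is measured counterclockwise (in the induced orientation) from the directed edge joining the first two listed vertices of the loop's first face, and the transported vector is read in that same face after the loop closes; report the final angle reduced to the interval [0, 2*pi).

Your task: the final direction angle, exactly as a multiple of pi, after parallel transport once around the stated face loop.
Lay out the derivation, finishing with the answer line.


enclosed vertex P5: corner angles sum to (11/8)*pi, defect = 2*pi - (11/8)*pi = (5/8)*pi
holonomy = initial angle + sum of enclosed defects (mod 2*pi), positive in the induced orientation
final angle = (7/4)*pi + (5/8)*pi = (3/8)*pi (mod 2*pi)

Answer: final direction angle = (3/8)*pi
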